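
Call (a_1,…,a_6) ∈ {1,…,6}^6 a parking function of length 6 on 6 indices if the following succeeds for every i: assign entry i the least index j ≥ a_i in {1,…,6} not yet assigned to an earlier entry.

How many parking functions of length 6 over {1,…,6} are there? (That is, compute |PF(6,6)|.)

|PF(6,6)| = (6+1−6)·(6+1)^{6−1} = 1×16807 = 16807 (Pollak)
One tuple (4,1,4,6,1,1) → sorted (1,1,1,4,4,6): b_i ≤ i ∀i, a PF.

16807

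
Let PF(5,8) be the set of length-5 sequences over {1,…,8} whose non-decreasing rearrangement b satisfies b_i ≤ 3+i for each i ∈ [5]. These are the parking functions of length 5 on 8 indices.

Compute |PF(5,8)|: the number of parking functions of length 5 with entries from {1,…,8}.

Count = (8+1−5)·(8+1)^{5−1} = 4·6561 = 26244
One tuple (7,3,5,6,5) → sorted (3,5,5,6,7): b_i ≤ 3+i ∀i, a PF.

26244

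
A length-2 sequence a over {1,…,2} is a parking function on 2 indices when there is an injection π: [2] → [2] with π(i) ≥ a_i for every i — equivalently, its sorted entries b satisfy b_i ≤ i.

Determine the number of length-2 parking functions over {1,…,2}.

3

Count = (3−2)·3^(2−1) = 1 · 3 = 3 (Pollak)
One tuple (1,1) → sorted (1,1): b_i ≤ i ∀i, a PF.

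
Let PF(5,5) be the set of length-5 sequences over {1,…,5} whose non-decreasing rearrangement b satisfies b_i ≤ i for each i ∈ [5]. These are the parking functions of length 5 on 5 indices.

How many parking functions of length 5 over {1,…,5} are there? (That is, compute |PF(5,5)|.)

1296

|PF| = 1·6^4 = 1·1296 = 1296
E.g. (3,1,3,1,2) → sorted (1,1,2,3,3): b_i ≤ i ∀i, a PF.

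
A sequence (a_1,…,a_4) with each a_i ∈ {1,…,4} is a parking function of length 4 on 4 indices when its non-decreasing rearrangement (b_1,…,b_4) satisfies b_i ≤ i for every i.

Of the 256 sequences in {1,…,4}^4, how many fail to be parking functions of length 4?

131

|PF(4,4)| = 1·5^3 = 1 · 125 = 125 (Konheim–Weiss)
E.g. (4,4,2,4) → sorted (2,4,4,4): b_1=2>1, not a PF.
So 256 − 125 = 131 fail.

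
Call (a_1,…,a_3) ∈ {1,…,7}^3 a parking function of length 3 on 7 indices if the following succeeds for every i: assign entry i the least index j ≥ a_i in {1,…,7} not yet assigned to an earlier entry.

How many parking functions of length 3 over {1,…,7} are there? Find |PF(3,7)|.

|PF| = (7+1−3)·(7+1)^{3−1} = 5·64 = 320 [KW]
One tuple (1,2,6) → sorted (1,2,6): b_i ≤ 4+i ∀i, a PF.

320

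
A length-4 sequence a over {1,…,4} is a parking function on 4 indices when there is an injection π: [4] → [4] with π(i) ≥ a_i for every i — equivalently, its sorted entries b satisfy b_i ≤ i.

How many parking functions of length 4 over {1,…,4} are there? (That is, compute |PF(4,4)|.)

|PF(4,4)| = (5−4)·5^(4−1) = 1×125 = 125 (Konheim–Weiss)
Example (3,1,2,4) → sorted (1,2,3,4): b_i ≤ i ∀i, a PF.

125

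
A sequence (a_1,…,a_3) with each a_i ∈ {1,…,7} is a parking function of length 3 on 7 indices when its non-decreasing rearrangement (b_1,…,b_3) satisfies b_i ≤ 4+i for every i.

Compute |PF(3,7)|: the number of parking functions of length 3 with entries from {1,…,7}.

320

#PF = (8−3)·8^(3−1) = 5×64 = 320 (Konheim–Weiss)
E.g. (7,3,6) → sorted (3,6,7): b_i ≤ 4+i ∀i, a PF.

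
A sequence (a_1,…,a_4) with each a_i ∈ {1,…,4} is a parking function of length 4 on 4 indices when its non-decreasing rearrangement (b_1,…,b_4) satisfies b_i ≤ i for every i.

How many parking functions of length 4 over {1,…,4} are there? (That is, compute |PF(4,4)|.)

125

#PF = (4−4+1)·(4+1)^(4−1) = 1×125 = 125
One tuple (2,1,1,4) → sorted (1,1,2,4): b_i ≤ i ∀i, a PF.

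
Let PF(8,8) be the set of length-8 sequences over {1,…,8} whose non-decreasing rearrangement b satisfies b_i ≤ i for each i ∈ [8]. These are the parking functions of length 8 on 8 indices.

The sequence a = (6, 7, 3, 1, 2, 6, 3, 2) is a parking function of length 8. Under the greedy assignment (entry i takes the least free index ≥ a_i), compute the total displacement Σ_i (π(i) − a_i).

6

Σπ = 8·9/2 = 36 (π permutes [8]); Σa = 6+7+3+1+2+6+3+2 = 30; disp = 36−30 = 6.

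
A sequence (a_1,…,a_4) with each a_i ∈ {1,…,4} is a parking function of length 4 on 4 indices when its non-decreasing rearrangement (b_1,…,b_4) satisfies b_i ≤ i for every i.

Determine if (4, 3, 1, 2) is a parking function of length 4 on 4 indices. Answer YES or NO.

YES

Sorted: b = (1, 2, 3, 4).
  b_1=1 ≤ 1
  b_2=2 ≤ 2
  b_3=3 ≤ 3
  b_4=4 ≤ 4
All bounds hold ⇒ YES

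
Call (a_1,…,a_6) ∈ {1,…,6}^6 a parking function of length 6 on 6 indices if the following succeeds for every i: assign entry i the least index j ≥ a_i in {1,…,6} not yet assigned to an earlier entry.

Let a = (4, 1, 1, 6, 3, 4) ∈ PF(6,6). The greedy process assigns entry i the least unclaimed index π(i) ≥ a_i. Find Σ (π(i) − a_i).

2

Σπ = 6·7/2 = 21 (π permutes [6]); Σa = 4+1+1+6+3+4 = 19; disp = 21−19 = 2.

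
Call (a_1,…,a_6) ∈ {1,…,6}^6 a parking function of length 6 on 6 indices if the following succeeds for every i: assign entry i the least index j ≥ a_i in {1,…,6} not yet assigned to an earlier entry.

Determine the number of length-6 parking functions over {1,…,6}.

Count = 1·7^5 = 1×16807 = 16807 [KW]
E.g. (1,1,5,4,5,1) → sorted (1,1,1,4,5,5): b_i ≤ i ∀i, a PF.

16807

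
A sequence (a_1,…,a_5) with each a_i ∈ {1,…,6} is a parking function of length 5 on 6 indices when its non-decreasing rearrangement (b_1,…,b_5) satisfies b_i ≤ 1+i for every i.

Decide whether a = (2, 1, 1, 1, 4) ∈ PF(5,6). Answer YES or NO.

Order a: b = (1, 1, 1, 2, 4).
  b_1=1 ≤ 2
  b_2=1 ≤ 3
  b_3=1 ≤ 4
  b_4=2 ≤ 5
  b_5=4 ≤ 6
All bounds hold ⇒ YES

YES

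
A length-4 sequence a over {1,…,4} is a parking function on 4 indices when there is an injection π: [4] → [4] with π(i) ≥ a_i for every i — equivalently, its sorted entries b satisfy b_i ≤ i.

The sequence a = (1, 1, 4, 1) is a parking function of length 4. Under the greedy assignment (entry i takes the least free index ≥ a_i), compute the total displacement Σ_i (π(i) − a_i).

3

Σπ = 4·5/2 = 10 (π permutes [4]); Σa = 1+1+4+1 = 7; disp = 10−7 = 3.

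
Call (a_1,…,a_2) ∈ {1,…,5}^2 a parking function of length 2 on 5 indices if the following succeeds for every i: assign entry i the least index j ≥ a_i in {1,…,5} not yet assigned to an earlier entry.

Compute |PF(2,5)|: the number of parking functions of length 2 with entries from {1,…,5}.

#PF = (5+1−2)·(5+1)^{2−1} = 4×6 = 24
Example (1,2) → sorted (1,2): b_i ≤ 3+i ∀i, a PF.

24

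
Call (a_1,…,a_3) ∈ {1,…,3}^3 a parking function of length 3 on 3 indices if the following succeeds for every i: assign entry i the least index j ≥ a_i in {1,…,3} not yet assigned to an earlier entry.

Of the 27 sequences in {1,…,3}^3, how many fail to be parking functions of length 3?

#PF = (3−3+1)·(3+1)^(3−1) = 1·16 = 16 [KW]
Example (2,2,3) → sorted (2,2,3): b_1=2>1, not a PF.
Total 27; non-PF = 27−16 = 11

11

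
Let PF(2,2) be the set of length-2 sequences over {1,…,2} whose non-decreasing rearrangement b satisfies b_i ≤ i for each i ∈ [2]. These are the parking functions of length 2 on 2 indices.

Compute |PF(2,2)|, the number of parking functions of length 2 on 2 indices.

3

|PF| = (2+1−2)·(2+1)^{2−1} = 1 · 3 = 3 [KW]
Example (1,2) → sorted (1,2): b_i ≤ i ∀i, a PF.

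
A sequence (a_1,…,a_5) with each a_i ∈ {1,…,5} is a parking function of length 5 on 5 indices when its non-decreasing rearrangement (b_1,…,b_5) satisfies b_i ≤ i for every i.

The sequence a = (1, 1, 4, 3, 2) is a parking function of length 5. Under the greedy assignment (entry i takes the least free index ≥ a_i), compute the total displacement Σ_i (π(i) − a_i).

Σπ = 15 ({1..5} each once); Σa = 1+1+4+3+2 = 11; disp = 15−11 = 4.

4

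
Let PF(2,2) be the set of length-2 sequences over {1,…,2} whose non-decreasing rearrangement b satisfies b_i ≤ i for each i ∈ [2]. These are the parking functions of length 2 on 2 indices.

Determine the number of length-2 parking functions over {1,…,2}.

#PF = (3−2)·3^(2−1) = 1 · 3 = 3 (Konheim–Weiss)
One tuple (2,1) → sorted (1,2): b_i ≤ i ∀i, a PF.

3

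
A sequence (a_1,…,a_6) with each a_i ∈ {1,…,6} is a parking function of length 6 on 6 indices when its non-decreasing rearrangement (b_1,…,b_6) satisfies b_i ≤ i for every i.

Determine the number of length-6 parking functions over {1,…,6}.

16807

|PF(6,6)| = (6−6+1)·(6+1)^(6−1) = 1×16807 = 16807 (Konheim–Weiss)
E.g. (2,1,2,2,5,2) → sorted (1,2,2,2,2,5): b_i ≤ i ∀i, a PF.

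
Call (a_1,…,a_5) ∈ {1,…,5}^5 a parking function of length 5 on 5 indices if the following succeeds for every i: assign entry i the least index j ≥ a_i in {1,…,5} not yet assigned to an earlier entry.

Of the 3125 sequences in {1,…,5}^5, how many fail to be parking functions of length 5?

#PF = (6−5)·6^(5−1) = 1×1296 = 1296 [KW]
E.g. (4,5,5,3,4) → sorted (3,4,4,5,5): b_1=3>1, not a PF.
So 3125 − 1296 = 1829 fail.

1829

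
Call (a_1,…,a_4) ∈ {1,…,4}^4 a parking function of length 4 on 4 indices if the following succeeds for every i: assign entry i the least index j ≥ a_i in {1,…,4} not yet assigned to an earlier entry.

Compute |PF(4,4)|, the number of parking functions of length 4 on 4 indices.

|PF(4,4)| = (4−4+1)·(4+1)^(4−1) = 1 · 125 = 125
One tuple (2,3,3,1) → sorted (1,2,3,3): b_i ≤ i ∀i, a PF.

125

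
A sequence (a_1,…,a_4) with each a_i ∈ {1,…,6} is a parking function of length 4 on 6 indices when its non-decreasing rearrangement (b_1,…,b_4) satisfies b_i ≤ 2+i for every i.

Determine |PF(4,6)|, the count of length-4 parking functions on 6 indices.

1029

|PF| = (6+1−4)·(6+1)^{4−1} = 3·343 = 1029 [KW]
Check (5,2,1,2) → sorted (1,2,2,5): b_i ≤ 2+i ∀i, a PF.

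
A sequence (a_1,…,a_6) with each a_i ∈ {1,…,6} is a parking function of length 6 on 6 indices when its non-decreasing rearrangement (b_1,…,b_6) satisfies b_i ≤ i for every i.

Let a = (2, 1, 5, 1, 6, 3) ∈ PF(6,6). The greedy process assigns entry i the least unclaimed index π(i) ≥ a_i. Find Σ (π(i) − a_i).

3

Σπ(i) = 1+…+6 = 21; Σa = 2+1+5+1+6+3 = 18; disp = 21−18 = 3.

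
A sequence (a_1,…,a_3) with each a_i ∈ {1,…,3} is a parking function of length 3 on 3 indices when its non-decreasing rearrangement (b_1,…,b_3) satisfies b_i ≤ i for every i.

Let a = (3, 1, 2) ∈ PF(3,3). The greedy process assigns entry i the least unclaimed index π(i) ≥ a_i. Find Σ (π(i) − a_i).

Σπ = 6 ({1..3} each once); Σa = 3+1+2 = 6; disp = 6−6 = 0.

0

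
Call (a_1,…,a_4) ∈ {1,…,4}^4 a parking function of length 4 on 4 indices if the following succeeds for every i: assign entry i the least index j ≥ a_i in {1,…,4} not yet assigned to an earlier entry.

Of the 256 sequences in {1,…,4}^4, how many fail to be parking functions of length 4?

131

Count = (4−4+1)·(4+1)^(4−1) = 1·125 = 125 (Pollak)
E.g. (2,2,4,4) → sorted (2,2,4,4): b_1=2>1, not a PF.
Total 256; non-PF = 256−125 = 131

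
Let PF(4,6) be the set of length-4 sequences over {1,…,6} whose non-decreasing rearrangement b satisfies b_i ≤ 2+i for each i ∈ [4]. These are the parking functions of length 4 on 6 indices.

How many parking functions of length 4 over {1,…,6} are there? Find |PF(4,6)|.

|PF| = (6−4+1)·(6+1)^(4−1) = 3·343 = 1029 (Konheim–Weiss)
Example (1,2,3,1) → sorted (1,1,2,3): b_i ≤ 2+i ∀i, a PF.

1029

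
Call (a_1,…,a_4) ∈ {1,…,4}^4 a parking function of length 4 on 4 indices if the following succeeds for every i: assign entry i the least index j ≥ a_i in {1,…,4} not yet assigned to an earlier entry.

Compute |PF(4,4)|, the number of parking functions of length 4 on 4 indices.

|PF| = 1·5^3 = 1 · 125 = 125 (Pollak)
Check (4,1,2,2) → sorted (1,2,2,4): b_i ≤ i ∀i, a PF.

125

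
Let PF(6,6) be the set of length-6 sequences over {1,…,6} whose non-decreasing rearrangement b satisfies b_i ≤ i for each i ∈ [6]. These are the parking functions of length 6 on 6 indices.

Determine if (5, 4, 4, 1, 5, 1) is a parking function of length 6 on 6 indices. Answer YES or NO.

NO

Sorted: b = (1, 1, 4, 4, 5, 5).
  b_1=1 ≤ 1
  b_2=1 ≤ 2
  b_3=4 > 3
  fails at i=3 ⇒ NO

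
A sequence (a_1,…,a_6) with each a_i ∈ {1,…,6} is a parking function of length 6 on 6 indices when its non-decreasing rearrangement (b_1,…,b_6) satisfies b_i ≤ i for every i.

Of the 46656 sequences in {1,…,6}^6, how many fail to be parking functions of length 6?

Count = (6−6+1)·(6+1)^(6−1) = 1 · 16807 = 16807 (Pollak)
One tuple (2,2,3,6,5,5) → sorted (2,2,3,5,5,6): b_1=2>1, not a PF.
So 46656 − 16807 = 29849 fail.

29849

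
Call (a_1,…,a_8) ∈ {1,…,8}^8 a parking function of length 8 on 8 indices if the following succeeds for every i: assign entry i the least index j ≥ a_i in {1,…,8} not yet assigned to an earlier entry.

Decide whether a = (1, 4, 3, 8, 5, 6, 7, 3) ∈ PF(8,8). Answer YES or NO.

NO

Sorted: b = (1, 3, 3, 4, 5, 6, 7, 8).
  b_1=1 ≤ 1
  b_2=3 > 2
  fails at i=2 ⇒ NO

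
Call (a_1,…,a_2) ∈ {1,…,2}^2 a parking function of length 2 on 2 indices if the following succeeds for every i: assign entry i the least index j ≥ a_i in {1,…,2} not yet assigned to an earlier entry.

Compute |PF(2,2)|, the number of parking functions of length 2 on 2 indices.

|PF| = (2+1−2)·(2+1)^{2−1} = 1×3 = 3 (Konheim–Weiss)
Check (1,1) → sorted (1,1): b_i ≤ i ∀i, a PF.

3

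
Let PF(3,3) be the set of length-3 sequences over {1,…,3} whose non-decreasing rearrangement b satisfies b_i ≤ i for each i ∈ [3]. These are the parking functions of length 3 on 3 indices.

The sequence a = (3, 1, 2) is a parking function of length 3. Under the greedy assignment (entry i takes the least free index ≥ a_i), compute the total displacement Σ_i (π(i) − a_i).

Σπ = 6 ({1..3} each once); Σa = 3+1+2 = 6; disp = 6−6 = 0.

0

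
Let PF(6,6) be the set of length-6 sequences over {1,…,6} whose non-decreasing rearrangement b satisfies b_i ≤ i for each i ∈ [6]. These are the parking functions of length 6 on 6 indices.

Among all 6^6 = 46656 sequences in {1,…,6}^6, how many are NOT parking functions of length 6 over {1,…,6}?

|PF| = (7−6)·7^(6−1) = 1 · 16807 = 16807 [KW]
One tuple (5,1,6,5,4,5) → sorted (1,4,5,5,5,6): b_2=4>2, not a PF.
6^6 − 16807 = 46656 − 16807 = 29849

29849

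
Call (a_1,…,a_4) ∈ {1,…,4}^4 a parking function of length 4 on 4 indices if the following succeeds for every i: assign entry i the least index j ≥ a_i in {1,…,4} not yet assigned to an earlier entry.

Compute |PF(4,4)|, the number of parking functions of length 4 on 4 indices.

125

#PF = 1·5^3 = 1·125 = 125 (Konheim–Weiss)
Check (3,2,1,2) → sorted (1,2,2,3): b_i ≤ i ∀i, a PF.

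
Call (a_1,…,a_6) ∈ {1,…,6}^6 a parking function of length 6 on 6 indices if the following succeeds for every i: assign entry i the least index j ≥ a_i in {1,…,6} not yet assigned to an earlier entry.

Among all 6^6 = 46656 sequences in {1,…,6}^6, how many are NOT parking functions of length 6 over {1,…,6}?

29849

|PF| = (6−6+1)·(6+1)^(6−1) = 1 · 16807 = 16807 (Pollak)
E.g. (2,6,2,6,6,5) → sorted (2,2,5,6,6,6): b_1=2>1, not a PF.
Total 46656; non-PF = 46656−16807 = 29849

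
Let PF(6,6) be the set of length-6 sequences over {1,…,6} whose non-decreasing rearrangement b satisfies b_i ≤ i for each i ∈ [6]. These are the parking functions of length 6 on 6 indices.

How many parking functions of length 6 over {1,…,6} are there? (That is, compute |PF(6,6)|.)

16807

|PF(6,6)| = 1·7^5 = 1·16807 = 16807 (Pollak)
Example (3,2,4,1,6,3) → sorted (1,2,3,3,4,6): b_i ≤ i ∀i, a PF.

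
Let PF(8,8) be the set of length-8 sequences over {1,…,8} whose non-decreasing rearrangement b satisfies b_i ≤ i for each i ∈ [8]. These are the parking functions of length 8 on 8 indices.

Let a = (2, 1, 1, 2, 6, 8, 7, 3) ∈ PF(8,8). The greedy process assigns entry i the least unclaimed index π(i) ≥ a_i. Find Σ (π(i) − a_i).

6

Σπ = 8·9/2 = 36 (π permutes [8]); Σa = 2+1+1+2+6+8+7+3 = 30; disp = 36−30 = 6.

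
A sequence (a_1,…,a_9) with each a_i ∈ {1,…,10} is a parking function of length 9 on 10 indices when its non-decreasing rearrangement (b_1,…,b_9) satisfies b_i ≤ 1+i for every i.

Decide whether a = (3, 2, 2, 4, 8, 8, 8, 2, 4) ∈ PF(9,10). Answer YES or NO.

Rearranged: b = (2, 2, 2, 3, 4, 4, 8, 8, 8).
  b_1=2 ≤ 2
  b_2=2 ≤ 3
  b_3=2 ≤ 4
  b_4=3 ≤ 5
  b_5=4 ≤ 6
  b_6=4 ≤ 7
  b_7=8 ≤ 8
  b_8=8 ≤ 9
  b_9=8 ≤ 10
All bounds hold ⇒ YES

YES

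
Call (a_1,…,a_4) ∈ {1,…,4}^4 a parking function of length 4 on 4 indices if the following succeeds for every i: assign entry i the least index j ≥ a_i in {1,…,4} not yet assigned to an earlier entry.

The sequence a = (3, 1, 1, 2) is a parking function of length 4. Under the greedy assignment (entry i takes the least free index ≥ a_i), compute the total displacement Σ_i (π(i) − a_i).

3

Σπ = 10 ({1..4} each once); Σa = 3+1+1+2 = 7; disp = 10−7 = 3.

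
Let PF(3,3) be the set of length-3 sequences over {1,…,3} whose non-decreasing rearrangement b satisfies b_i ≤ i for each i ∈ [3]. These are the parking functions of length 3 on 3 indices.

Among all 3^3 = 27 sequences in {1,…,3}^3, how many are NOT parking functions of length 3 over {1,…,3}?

|PF| = (3+1−3)·(3+1)^{3−1} = 1·16 = 16 (Pollak)
Example (3,2,3) → sorted (2,3,3): b_1=2>1, not a PF.
So 27 − 16 = 11 fail.

11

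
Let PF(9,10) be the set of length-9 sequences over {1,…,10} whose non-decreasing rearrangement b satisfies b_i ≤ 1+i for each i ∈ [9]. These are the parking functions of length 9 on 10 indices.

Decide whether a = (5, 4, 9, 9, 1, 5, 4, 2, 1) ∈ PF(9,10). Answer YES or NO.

Order a: b = (1, 1, 2, 4, 4, 5, 5, 9, 9).
  b_1=1 ≤ 2
  b_2=1 ≤ 3
  b_3=2 ≤ 4
  b_4=4 ≤ 5
  b_5=4 ≤ 6
  b_6=5 ≤ 7
  b_7=5 ≤ 8
  b_8=9 ≤ 9
  b_9=9 ≤ 10
All bounds hold ⇒ YES

YES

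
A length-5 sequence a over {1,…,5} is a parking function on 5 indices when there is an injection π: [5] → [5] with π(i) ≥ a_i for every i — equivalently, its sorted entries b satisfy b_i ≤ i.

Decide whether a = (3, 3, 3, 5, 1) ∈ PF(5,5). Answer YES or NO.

NO

Order a: b = (1, 3, 3, 3, 5).
  b_1=1 ≤ 1
  b_2=3 > 2
  fails at i=2 ⇒ NO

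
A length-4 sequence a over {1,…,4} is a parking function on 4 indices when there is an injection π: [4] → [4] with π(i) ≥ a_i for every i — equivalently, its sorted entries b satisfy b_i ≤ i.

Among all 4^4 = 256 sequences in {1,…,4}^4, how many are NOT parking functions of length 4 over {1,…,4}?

Count = (4+1−4)·(4+1)^{4−1} = 1×125 = 125 (Pollak)
Check (4,3,4,1) → sorted (1,3,4,4): b_2=3>2, not a PF.
4^4 − 125 = 256 − 125 = 131

131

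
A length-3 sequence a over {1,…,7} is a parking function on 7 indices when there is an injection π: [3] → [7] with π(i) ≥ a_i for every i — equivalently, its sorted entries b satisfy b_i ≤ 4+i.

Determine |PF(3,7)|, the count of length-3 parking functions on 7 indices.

Count = (8−3)·8^(3−1) = 5·64 = 320 (Konheim–Weiss)
E.g. (4,1,6) → sorted (1,4,6): b_i ≤ 4+i ∀i, a PF.

320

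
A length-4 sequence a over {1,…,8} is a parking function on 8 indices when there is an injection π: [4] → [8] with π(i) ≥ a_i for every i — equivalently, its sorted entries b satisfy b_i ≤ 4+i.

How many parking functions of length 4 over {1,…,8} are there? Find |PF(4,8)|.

Count = (8−4+1)·(8+1)^(4−1) = 5×729 = 3645 (Pollak)
E.g. (7,2,8,5) → sorted (2,5,7,8): b_i ≤ 4+i ∀i, a PF.

3645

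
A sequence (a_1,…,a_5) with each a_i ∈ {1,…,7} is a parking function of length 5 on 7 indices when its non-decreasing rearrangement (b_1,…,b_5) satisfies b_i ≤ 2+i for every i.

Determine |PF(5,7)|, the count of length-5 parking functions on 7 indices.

12288

|PF(5,7)| = (7−5+1)·(7+1)^(5−1) = 3·4096 = 12288 (Konheim–Weiss)
One tuple (4,5,4,5,2) → sorted (2,4,4,5,5): b_i ≤ 2+i ∀i, a PF.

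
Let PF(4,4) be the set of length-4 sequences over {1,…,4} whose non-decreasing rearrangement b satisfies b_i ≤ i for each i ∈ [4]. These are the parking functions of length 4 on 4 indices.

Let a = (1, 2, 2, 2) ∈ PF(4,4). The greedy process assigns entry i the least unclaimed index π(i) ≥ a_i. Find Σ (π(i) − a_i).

3

Σπ = 10 ({1..4} each once); Σa = 1+2+2+2 = 7; disp = 10−7 = 3.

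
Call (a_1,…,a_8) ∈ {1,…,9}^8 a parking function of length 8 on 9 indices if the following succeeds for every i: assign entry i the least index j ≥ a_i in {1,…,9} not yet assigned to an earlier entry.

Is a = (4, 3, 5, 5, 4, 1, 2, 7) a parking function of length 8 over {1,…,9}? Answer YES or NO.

Order a: b = (1, 2, 3, 4, 4, 5, 5, 7).
  b_1=1 ≤ 2
  b_2=2 ≤ 3
  b_3=3 ≤ 4
  b_4=4 ≤ 5
  b_5=4 ≤ 6
  b_6=5 ≤ 7
  b_7=5 ≤ 8
  b_8=7 ≤ 9
All bounds hold ⇒ YES

YES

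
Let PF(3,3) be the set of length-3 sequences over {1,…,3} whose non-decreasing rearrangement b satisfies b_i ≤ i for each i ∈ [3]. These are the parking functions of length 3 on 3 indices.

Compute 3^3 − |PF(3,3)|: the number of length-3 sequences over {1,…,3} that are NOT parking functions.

|PF(3,3)| = 1·4^2 = 1 · 16 = 16 (Pollak)
Example (2,2,2) → sorted (2,2,2): b_1=2>1, not a PF.
Total 27; non-PF = 27−16 = 11

11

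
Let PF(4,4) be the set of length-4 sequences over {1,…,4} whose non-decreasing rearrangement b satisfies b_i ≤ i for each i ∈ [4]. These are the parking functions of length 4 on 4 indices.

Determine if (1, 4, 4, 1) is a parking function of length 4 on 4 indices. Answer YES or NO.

Order a: b = (1, 1, 4, 4).
  b_1=1 ≤ 1
  b_2=1 ≤ 2
  b_3=4 > 3
  fails at i=3 ⇒ NO

NO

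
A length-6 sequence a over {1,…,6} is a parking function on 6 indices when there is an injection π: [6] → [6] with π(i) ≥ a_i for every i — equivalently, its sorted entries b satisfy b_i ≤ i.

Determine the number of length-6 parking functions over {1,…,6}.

|PF(6,6)| = 1·7^5 = 1·16807 = 16807
Example (2,1,5,1,6,3) → sorted (1,1,2,3,5,6): b_i ≤ i ∀i, a PF.

16807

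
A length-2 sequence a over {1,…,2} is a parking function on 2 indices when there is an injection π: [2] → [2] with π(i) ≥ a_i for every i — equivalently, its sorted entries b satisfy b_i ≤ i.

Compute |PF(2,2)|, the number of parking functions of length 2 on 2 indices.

#PF = (2−2+1)·(2+1)^(2−1) = 1·3 = 3 (Pollak)
E.g. (1,2) → sorted (1,2): b_i ≤ i ∀i, a PF.

3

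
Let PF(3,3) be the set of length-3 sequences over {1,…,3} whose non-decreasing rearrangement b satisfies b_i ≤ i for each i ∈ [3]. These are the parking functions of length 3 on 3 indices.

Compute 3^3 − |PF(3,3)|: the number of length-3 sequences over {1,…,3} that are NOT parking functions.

11

Count = 1·4^2 = 1×16 = 16 [KW]
Example (2,3,2) → sorted (2,2,3): b_1=2>1, not a PF.
3^3 − 16 = 27 − 16 = 11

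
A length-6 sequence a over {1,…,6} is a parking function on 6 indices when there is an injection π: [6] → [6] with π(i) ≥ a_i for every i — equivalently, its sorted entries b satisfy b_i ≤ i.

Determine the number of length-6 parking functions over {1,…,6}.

16807

Count = (7−6)·7^(6−1) = 1×16807 = 16807 (Konheim–Weiss)
One tuple (3,4,2,4,1,4) → sorted (1,2,3,4,4,4): b_i ≤ i ∀i, a PF.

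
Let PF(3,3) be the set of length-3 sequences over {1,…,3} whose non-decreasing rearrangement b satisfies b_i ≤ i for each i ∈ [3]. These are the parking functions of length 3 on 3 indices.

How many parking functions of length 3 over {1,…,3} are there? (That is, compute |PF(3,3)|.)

16

#PF = (3+1−3)·(3+1)^{3−1} = 1·16 = 16
Example (1,3,1) → sorted (1,1,3): b_i ≤ i ∀i, a PF.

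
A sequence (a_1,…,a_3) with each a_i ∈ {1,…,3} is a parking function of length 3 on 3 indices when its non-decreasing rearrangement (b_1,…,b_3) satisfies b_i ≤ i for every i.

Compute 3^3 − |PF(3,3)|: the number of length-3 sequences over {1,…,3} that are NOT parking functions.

11

Count = (3−3+1)·(3+1)^(3−1) = 1·16 = 16 (Konheim–Weiss)
Check (3,1,3) → sorted (1,3,3): b_2=3>2, not a PF.
Total 27; non-PF = 27−16 = 11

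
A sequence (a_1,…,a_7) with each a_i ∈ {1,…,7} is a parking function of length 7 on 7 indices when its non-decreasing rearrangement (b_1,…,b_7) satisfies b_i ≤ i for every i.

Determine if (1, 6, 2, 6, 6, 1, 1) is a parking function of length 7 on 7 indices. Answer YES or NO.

NO

Rearranged: b = (1, 1, 1, 2, 6, 6, 6).
  b_1=1 ≤ 1
  b_2=1 ≤ 2
  b_3=1 ≤ 3
  b_4=2 ≤ 4
  b_5=6 > 5
  fails at i=5 ⇒ NO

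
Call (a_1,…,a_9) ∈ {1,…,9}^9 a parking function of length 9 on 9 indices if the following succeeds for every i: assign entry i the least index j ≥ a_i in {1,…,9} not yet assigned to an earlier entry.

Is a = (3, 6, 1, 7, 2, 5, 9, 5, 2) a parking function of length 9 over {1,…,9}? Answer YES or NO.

YES

Rearranged: b = (1, 2, 2, 3, 5, 5, 6, 7, 9).
  b_1=1 ≤ 1
  b_2=2 ≤ 2
  b_3=2 ≤ 3
  b_4=3 ≤ 4
  b_5=5 ≤ 5
  b_6=5 ≤ 6
  b_7=6 ≤ 7
  b_8=7 ≤ 8
  b_9=9 ≤ 9
All bounds hold ⇒ YES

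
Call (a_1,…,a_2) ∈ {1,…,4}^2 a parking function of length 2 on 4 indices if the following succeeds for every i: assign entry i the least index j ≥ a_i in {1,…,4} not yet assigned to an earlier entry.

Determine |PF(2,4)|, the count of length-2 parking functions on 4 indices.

|PF(2,4)| = (4−2+1)·(4+1)^(2−1) = 3×5 = 15 (Pollak)
One tuple (1,4) → sorted (1,4): b_i ≤ 2+i ∀i, a PF.

15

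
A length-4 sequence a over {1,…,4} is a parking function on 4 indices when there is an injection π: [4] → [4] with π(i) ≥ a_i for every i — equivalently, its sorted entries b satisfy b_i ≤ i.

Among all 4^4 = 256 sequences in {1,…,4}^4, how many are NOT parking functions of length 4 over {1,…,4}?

#PF = (5−4)·5^(4−1) = 1·125 = 125 [KW]
E.g. (3,4,4,3) → sorted (3,3,4,4): b_1=3>1, not a PF.
Total 256; non-PF = 256−125 = 131

131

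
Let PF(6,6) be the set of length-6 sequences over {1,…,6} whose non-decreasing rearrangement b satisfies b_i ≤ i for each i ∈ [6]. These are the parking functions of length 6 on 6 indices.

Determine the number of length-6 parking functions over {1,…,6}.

16807

#PF = (6+1−6)·(6+1)^{6−1} = 1×16807 = 16807 (Konheim–Weiss)
Example (1,1,5,4,3,1) → sorted (1,1,1,3,4,5): b_i ≤ i ∀i, a PF.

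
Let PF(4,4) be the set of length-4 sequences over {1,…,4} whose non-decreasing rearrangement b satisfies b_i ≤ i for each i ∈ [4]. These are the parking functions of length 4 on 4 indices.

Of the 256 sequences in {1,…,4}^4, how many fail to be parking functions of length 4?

131

#PF = (4+1−4)·(4+1)^{4−1} = 1 · 125 = 125 (Konheim–Weiss)
One tuple (3,4,4,3) → sorted (3,3,4,4): b_1=3>1, not a PF.
4^4 − 125 = 256 − 125 = 131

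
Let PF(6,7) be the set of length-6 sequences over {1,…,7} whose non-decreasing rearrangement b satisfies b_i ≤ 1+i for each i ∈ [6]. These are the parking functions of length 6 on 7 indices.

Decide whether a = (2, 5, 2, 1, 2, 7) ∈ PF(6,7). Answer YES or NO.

Order a: b = (1, 2, 2, 2, 5, 7).
  b_1=1 ≤ 2
  b_2=2 ≤ 3
  b_3=2 ≤ 4
  b_4=2 ≤ 5
  b_5=5 ≤ 6
  b_6=7 ≤ 7
All bounds hold ⇒ YES

YES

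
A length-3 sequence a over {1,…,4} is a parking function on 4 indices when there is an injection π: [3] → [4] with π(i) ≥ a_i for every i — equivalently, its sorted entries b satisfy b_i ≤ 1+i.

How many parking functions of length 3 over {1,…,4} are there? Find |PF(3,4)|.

|PF(3,4)| = (4−3+1)·(4+1)^(3−1) = 2·25 = 50
One tuple (1,4,2) → sorted (1,2,4): b_i ≤ 1+i ∀i, a PF.

50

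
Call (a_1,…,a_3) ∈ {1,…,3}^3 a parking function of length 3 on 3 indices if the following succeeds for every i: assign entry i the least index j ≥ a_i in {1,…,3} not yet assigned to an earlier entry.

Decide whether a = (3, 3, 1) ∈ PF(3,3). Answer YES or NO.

Sorted: b = (1, 3, 3).
  b_1=1 ≤ 1
  b_2=3 > 2
  fails at i=2 ⇒ NO

NO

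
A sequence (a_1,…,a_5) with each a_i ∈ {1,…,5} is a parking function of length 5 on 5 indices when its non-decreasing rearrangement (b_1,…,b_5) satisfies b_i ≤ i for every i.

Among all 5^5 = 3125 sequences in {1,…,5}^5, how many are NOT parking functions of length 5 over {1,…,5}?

#PF = 1·6^4 = 1×1296 = 1296 (Pollak)
Check (4,3,4,4,4) → sorted (3,4,4,4,4): b_1=3>1, not a PF.
So 3125 − 1296 = 1829 fail.

1829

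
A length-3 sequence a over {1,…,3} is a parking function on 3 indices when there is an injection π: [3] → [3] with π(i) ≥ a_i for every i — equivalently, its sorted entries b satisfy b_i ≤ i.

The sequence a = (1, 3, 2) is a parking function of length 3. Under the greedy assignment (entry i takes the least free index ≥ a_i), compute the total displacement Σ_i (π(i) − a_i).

0

Σπ = 6 ({1..3} each once); Σa = 1+3+2 = 6; disp = 6−6 = 0.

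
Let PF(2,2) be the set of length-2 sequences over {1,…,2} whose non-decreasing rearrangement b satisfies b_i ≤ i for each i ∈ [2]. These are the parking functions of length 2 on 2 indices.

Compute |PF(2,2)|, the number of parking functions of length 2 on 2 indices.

3

#PF = (2−2+1)·(2+1)^(2−1) = 1×3 = 3 [KW]
E.g. (1,2) → sorted (1,2): b_i ≤ i ∀i, a PF.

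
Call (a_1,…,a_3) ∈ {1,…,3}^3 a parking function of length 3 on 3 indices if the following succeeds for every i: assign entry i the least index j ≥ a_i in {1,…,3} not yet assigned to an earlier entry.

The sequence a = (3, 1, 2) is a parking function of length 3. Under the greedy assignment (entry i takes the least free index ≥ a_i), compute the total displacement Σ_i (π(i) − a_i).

Σπ = 6 ({1..3} each once); Σa = 3+1+2 = 6; disp = 6−6 = 0.

0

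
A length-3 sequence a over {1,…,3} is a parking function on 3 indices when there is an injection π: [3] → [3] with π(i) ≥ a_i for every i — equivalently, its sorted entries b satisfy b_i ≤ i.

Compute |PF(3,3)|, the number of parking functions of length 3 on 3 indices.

16

Count = (3−3+1)·(3+1)^(3−1) = 1 · 16 = 16 [KW]
Check (2,2,1) → sorted (1,2,2): b_i ≤ i ∀i, a PF.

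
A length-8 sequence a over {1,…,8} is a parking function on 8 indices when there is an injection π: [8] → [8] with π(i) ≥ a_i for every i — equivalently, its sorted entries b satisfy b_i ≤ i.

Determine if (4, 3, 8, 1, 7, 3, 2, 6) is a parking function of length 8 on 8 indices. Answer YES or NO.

YES

Sorted: b = (1, 2, 3, 3, 4, 6, 7, 8).
  b_1=1 ≤ 1
  b_2=2 ≤ 2
  b_3=3 ≤ 3
  b_4=3 ≤ 4
  b_5=4 ≤ 5
  b_6=6 ≤ 6
  b_7=7 ≤ 7
  b_8=8 ≤ 8
All bounds hold ⇒ YES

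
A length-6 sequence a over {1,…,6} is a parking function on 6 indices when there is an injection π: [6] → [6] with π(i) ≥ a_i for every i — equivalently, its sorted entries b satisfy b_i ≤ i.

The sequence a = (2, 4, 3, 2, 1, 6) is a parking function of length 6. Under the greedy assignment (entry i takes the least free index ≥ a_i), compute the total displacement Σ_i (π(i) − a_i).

3

Σπ(i) = 1+…+6 = 21; Σa = 2+4+3+2+1+6 = 18; disp = 21−18 = 3.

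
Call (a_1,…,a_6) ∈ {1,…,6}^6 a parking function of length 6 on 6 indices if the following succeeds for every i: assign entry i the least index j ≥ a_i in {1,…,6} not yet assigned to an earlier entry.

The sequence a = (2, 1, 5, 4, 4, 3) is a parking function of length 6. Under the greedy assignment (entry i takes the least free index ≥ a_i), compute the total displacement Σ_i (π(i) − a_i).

Σπ = 6·7/2 = 21 (π permutes [6]); Σa = 2+1+5+4+4+3 = 19; disp = 21−19 = 2.

2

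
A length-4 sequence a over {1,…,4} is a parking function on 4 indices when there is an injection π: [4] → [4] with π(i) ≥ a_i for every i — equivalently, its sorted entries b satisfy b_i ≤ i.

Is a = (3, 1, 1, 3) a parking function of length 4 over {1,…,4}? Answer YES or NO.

YES

Order a: b = (1, 1, 3, 3).
  b_1=1 ≤ 1
  b_2=1 ≤ 2
  b_3=3 ≤ 3
  b_4=3 ≤ 4
All bounds hold ⇒ YES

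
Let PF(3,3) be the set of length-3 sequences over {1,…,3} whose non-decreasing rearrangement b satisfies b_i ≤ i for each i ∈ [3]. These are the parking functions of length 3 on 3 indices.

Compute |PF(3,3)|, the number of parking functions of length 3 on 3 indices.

16

|PF| = 1·4^2 = 1×16 = 16 (Pollak)
One tuple (2,2,1) → sorted (1,2,2): b_i ≤ i ∀i, a PF.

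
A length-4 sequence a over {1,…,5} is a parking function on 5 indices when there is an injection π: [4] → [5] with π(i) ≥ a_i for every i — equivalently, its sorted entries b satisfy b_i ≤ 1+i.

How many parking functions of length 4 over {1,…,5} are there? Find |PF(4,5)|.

#PF = (6−4)·6^(4−1) = 2×216 = 432
One tuple (1,1,3,1) → sorted (1,1,1,3): b_i ≤ 1+i ∀i, a PF.

432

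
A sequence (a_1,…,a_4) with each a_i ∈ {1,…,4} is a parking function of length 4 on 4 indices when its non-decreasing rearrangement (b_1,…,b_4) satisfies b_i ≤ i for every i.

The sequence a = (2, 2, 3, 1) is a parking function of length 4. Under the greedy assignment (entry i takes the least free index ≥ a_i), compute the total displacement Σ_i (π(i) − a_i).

Σπ = 10 ({1..4} each once); Σa = 2+2+3+1 = 8; disp = 10−8 = 2.

2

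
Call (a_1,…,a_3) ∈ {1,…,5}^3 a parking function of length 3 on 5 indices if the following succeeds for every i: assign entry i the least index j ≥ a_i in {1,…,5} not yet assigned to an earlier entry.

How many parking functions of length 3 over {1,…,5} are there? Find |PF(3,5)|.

108

|PF(3,5)| = 3·6^2 = 3 · 36 = 108 (Konheim–Weiss)
E.g. (2,3,2) → sorted (2,2,3): b_i ≤ 2+i ∀i, a PF.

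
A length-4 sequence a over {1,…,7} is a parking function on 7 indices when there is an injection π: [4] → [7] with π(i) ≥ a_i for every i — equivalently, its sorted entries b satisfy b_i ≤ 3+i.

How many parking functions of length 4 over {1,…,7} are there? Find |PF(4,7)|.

Count = (8−4)·8^(4−1) = 4×512 = 2048 (Konheim–Weiss)
E.g. (5,3,7,2) → sorted (2,3,5,7): b_i ≤ 3+i ∀i, a PF.

2048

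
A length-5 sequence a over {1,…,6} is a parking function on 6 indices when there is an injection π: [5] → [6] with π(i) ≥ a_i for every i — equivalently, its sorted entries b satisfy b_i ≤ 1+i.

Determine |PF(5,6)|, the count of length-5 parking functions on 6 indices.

Count = (7−5)·7^(5−1) = 2×2401 = 4802 (Konheim–Weiss)
Check (1,2,3,3,5) → sorted (1,2,3,3,5): b_i ≤ 1+i ∀i, a PF.

4802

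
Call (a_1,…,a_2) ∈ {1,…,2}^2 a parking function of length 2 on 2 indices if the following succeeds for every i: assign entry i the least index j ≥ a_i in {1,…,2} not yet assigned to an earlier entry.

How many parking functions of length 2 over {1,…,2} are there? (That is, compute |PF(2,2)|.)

Count = (2+1−2)·(2+1)^{2−1} = 1×3 = 3 (Pollak)
One tuple (1,1) → sorted (1,1): b_i ≤ i ∀i, a PF.

3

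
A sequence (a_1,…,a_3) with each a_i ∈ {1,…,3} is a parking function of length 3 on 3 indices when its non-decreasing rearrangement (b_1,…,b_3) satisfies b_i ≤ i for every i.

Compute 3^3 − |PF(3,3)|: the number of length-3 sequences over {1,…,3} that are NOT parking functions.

11

#PF = 1·4^2 = 1 · 16 = 16 (Konheim–Weiss)
Example (3,1,3) → sorted (1,3,3): b_2=3>2, not a PF.
Total 27; non-PF = 27−16 = 11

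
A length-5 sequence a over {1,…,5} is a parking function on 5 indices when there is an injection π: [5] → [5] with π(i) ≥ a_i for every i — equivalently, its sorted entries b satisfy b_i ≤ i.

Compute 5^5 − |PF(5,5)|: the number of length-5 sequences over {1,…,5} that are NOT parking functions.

1829

Count = (5+1−5)·(5+1)^{5−1} = 1·1296 = 1296 (Konheim–Weiss)
E.g. (4,3,2,3,4) → sorted (2,3,3,4,4): b_1=2>1, not a PF.
Total 3125; non-PF = 3125−1296 = 1829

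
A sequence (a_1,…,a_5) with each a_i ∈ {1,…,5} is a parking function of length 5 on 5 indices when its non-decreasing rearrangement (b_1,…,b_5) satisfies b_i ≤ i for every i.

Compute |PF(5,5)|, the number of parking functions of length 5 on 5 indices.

1296

#PF = (6−5)·6^(5−1) = 1×1296 = 1296 (Pollak)
Example (5,1,3,1,3) → sorted (1,1,3,3,5): b_i ≤ i ∀i, a PF.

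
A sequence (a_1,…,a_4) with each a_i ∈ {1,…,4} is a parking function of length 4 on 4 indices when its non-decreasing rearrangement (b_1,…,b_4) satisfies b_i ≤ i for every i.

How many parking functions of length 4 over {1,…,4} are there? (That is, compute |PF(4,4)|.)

125

|PF| = (4−4+1)·(4+1)^(4−1) = 1·125 = 125 (Pollak)
E.g. (1,4,1,1) → sorted (1,1,1,4): b_i ≤ i ∀i, a PF.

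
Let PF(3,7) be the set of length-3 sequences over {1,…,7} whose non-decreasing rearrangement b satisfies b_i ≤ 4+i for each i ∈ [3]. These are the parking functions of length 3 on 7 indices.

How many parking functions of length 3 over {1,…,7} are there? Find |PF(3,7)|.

320

Count = (7+1−3)·(7+1)^{3−1} = 5·64 = 320 (Konheim–Weiss)
E.g. (1,3,5) → sorted (1,3,5): b_i ≤ 4+i ∀i, a PF.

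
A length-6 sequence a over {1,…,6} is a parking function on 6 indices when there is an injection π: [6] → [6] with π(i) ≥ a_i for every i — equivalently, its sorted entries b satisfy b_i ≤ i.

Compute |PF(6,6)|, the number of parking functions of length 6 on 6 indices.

16807

|PF| = (6+1−6)·(6+1)^{6−1} = 1·16807 = 16807
One tuple (6,1,1,5,1,3) → sorted (1,1,1,3,5,6): b_i ≤ i ∀i, a PF.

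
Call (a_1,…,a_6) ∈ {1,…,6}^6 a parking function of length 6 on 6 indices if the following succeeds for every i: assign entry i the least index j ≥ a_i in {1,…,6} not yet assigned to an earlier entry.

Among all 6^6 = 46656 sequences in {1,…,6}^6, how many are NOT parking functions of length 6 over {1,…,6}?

29849

|PF| = 1·7^5 = 1·16807 = 16807 (Konheim–Weiss)
Example (5,5,4,6,6,2) → sorted (2,4,5,5,6,6): b_1=2>1, not a PF.
Total 46656; non-PF = 46656−16807 = 29849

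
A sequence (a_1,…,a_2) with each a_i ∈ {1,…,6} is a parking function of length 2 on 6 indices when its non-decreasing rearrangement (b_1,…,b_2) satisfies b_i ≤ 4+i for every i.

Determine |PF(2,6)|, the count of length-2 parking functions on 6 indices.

|PF(2,6)| = (6+1−2)·(6+1)^{2−1} = 5×7 = 35 (Pollak)
E.g. (3,3) → sorted (3,3): b_i ≤ 4+i ∀i, a PF.

35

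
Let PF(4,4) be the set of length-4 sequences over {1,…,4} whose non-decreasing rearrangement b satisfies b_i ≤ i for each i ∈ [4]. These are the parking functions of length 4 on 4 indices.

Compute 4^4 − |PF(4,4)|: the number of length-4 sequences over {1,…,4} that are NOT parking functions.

131

#PF = 1·5^3 = 1×125 = 125 [KW]
Check (1,4,4,3) → sorted (1,3,4,4): b_2=3>2, not a PF.
So 256 − 125 = 131 fail.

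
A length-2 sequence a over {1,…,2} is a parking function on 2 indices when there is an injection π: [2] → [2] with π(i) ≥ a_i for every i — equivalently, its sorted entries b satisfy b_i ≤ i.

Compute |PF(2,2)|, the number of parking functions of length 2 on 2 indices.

3

Count = (3−2)·3^(2−1) = 1×3 = 3
E.g. (1,1) → sorted (1,1): b_i ≤ i ∀i, a PF.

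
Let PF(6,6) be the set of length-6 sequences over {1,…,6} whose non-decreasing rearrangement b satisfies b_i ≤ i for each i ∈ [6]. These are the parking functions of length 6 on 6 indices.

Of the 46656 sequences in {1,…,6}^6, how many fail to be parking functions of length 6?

|PF| = (6+1−6)·(6+1)^{6−1} = 1 · 16807 = 16807 (Konheim–Weiss)
Example (5,4,5,1,3,6) → sorted (1,3,4,5,5,6): b_2=3>2, not a PF.
6^6 − 16807 = 46656 − 16807 = 29849

29849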